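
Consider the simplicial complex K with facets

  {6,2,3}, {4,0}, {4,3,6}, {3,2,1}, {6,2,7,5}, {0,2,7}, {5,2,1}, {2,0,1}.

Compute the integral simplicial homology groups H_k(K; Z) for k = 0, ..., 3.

H_0 ≅ Z,  H_1 ≅ Z,  H_2 = 0,  H_3 = 0.

K has 8 vertices, 17 edges, 10 triangles, 1 3-simplex.
rank ∂_0 = 0, rank ∂_1 = 7 ⇒ b_0 = 8 − 0 − 7 = 1; all invariant factors of ∂_1 are 1 so no torsion. So H_0 = Z.
rank ∂_1 = 7, rank ∂_2 = 9 ⇒ b_1 = 17 − 7 − 9 = 1; all invariant factors of ∂_2 are 1 so no torsion. So H_1 = Z.
rank ∂_2 = 9, rank ∂_3 = 1 ⇒ b_2 = 10 − 9 − 1 = 0; all invariant factors of ∂_3 are 1 so no torsion. So H_2 = 0.
rank ∂_3 = 1, rank ∂_4 = 0 ⇒ b_3 = 1 − 1 − 0 = 0. So H_3 = 0.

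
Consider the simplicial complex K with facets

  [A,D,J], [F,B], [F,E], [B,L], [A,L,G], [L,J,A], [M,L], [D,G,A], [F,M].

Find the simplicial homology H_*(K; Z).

K has 9 vertices, 13 edges, 4 triangles.
rank ∂_0 = 0, rank ∂_1 = 8 ⇒ b_0 = 9 − 0 − 8 = 1; all invariant factors of ∂_1 are 1 so no torsion. So H_0 ≅ Z.
rank ∂_1 = 8, rank ∂_2 = 4 ⇒ b_1 = 13 − 8 − 4 = 1; all invariant factors of ∂_2 are 1 so no torsion. So H_1 ≅ Z.
rank ∂_2 = 4, rank ∂_3 = 0 ⇒ b_2 = 4 − 4 − 0 = 0. So H_2 ≅ 0.

H_0 ≅ Z,  H_1 ≅ Z,  H_2 = 0.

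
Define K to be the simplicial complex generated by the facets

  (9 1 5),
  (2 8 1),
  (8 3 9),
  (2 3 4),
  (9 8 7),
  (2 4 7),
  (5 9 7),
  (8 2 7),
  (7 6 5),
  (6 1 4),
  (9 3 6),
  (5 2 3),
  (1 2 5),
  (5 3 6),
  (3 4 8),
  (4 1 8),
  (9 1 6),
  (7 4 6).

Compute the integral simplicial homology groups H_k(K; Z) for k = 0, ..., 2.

Fix the vertex order 1 < 2 < 3 < 4 < 5 < 6 < 7 < 8 < 9 and write every simplex with vertices in increasing order. Then dim K = 2 and the simplices of K are:

  0-simplices (9): [1], [2], [3], [4], [5], [6], [7], [8], [9]
  1-simplices (27): (27 of them)
  2-simplices (18): [1,2,5], [1,2,8], [1,4,6], [1,4,8], [1,5,9], [1,6,9], [2,3,4], [2,3,5], [2,4,7], [2,7,8], [3,4,8], [3,5,6], [3,6,9], [3,8,9], [4,6,7], [5,6,7], [5,7,9], [7,8,9]

giving chain groups C_0 ≅ Z^9, C_1 ≅ Z^27, C_2 ≅ Z^18.

The boundary map ∂_1: C_1 → C_0 is given by ∂[p,q] = [q] − [p].
The 9×27 boundary matrix has rank 8 and Smith normal form diag(1,1,1,1,1,1,1,1).

The boundary map ∂_2: C_2 → C_1 sends each 2-simplex [p,q,r] to [q,r] − [p,r] + [p,q]. For instance
  ∂[2,4,7] = [4,7] − [2,7] + [2,4],
  ∂[2,7,8] = [7,8] − [2,8] + [2,7].
The resulting 27×18 matrix has rank 18, and its Smith normal form has invariant factors (1,1,1,1,1,1,1,1,1,1,1,1,1,1,1,1,1,2).

Computing H_k = (kernel of ∂_k) / (image of ∂_{k+1}):

  H_0: rank C_0 − rank ∂_1 = 9 − 8 = 1, and the invariant factors of ∂_1 are all 1, so H_0 = Z.
  H_1: rank ker ∂_1 − rank ∂_2 = (27 − 8) − 18 = 1, and ∂_2 has invariant factor 2 > 1, so H_1 = Z ⊕ Z/2.
  H_2: rank ker ∂_2 − rank ∂_3 = (18 − 18) − 0 = 0, and there is no ∂_3, so H_2 = 0.

(K is a triangulation of the Klein bottle.)

H_0 = Z,  H_1 = Z ⊕ Z/2,  H_2 = 0.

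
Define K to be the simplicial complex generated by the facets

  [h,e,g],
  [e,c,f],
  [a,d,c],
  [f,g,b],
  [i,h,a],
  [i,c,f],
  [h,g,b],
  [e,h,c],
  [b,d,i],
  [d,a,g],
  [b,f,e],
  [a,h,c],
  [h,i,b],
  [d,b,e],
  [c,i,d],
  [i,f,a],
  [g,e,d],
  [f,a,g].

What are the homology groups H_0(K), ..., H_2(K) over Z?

H_0 ≅ Z,  H_1 ≅ Z ⊕ Z/2Z,  H_2 = 0.

K has 9 vertices, 27 edges, 18 triangles.
rank ∂_0 = 0, rank ∂_1 = 8 ⇒ b_0 = 9 − 0 − 8 = 1; all invariant factors of ∂_1 are 1 so no torsion. So H_0 ≅ Z.
rank ∂_1 = 8, rank ∂_2 = 18 ⇒ b_1 = 27 − 8 − 18 = 1; ∂_2 has invariant factor(s) [2] giving torsion. So H_1 ≅ Z ⊕ Z/2Z.
rank ∂_2 = 18, rank ∂_3 = 0 ⇒ b_2 = 18 − 18 − 0 = 0. So H_2 ≅ 0.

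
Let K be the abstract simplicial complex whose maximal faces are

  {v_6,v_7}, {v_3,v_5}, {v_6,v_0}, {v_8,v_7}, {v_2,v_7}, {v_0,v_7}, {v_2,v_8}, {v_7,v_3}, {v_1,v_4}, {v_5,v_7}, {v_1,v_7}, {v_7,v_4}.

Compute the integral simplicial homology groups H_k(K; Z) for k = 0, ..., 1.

Take the total order v_0 < v_1 < v_2 < v_3 < v_4 < v_5 < v_6 < v_7 < v_8 on the vertex set. Then K (dimension 1) consists of the simplices:

  0-simplices (9): [v_0], [v_1], [v_2], [v_3], [v_4], [v_5], [v_6], [v_7], [v_8]
  1-simplices (12): [v_0,v_6], [v_0,v_7], [v_1,v_4], [v_1,v_7], [v_2,v_7], [v_2,v_8], [v_3,v_5], [v_3,v_7], [v_4,v_7], [v_5,v_7], [v_6,v_7], [v_7,v_8]

so the chain groups are C_0 ≅ Z^9, C_1 ≅ Z^12.

∂_1: C_1 → C_0 sends each edge [p,q] (with p < q) to q − p. For instance
  ∂[v_6,v_7] = [v_7] − [v_6].
The resulting 9×12 matrix has rank 8, and its Smith normal form has invariant factors (1,1,1,1,1,1,1,1).

Now H_k = ker ∂_k / im ∂_{k+1}, so:

  H_0: rank C_0 − rank ∂_1 = 9 − 8 = 1, and the invariant factors of ∂_1 are all 1, so H_0 = Z.
  H_1: rank ker ∂_1 − rank ∂_2 = (12 − 8) − 0 = 4, and there is no ∂_2, so H_1 = Z^4.

H_0 ≅ Z,  H_1 ≅ Z^4.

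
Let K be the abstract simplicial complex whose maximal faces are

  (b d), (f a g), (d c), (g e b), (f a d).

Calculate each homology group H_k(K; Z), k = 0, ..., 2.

H_0 ≅ Z,  H_1 ≅ Z,  H_2 = 0.

We work with the vertex ordering a < b < c < d < e < f < g. The simplices of K, each written with vertices in increasing order, are:

  0-simplices (7): a, b, c, d, e, f, g
  1-simplices (10): ad, af, ag, bd, be, bg, cd, df, eg, fg
  2-simplices (3): adf, afg, beg

Hence C_0 ≅ Z^7, C_1 ≅ Z^10, C_2 ≅ Z^3.

Boundary ∂_1: C_1 → C_0 is given by ∂[p,q] = [q] − [p]. For instance
  ∂cd = d − c.
The 7×10 boundary matrix has rank 6 and Smith normal form diag(1,1,1,1,1,1).

∂_2: C_2 → C_1 maps a triangle to the signed sum of its edges. For instance
  ∂adf = df − af + ad,
  ∂afg = fg − ag + af.
This gives a 10×3 integer matrix of rank 3; reducing to Smith normal form yields diagonal entries (1,1,1).

Reading off H_k = ker ∂_k / im ∂_{k+1}:

  H_0: rank C_0 − rank ∂_1 = 7 − 6 = 1, and the invariant factors of ∂_1 are all 1, so H_0 = Z.
  H_1: rank ker ∂_1 − rank ∂_2 = (10 − 6) − 3 = 1, and the invariant factors of ∂_2 are all 1, so H_1 = Z.
  H_2: rank ker ∂_2 − rank ∂_3 = (3 − 3) − 0 = 0, and there is no ∂_3, so H_2 = 0.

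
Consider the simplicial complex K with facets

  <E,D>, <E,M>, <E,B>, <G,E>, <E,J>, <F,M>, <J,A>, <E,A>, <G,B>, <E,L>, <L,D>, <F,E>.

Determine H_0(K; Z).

K has 9 vertices, 12 edges.
rank ∂_0 = 0, rank ∂_1 = 8 ⇒ b_0 = 9 − 0 − 8 = 1; all invariant factors of ∂_1 are 1 so no torsion. So H_0 = Z.

H_0 ≅ Z.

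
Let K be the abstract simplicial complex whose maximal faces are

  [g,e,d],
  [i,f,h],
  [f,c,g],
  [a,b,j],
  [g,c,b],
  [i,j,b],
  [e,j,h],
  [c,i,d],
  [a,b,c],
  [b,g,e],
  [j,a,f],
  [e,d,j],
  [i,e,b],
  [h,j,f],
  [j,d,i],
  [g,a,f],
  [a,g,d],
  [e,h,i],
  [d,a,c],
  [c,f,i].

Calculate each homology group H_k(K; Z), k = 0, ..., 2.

H_0 ≅ Z,  H_1 ≅ Z ⊕ Z_2,  H_2 = 0.

Order the vertices as a < b < c < d < e < f < g < h < i < j. Listing each simplex with vertices in this order, K has dimension 2 with simplices:

  0-simplices (10): a, b, c, d, e, f, g, h, i, j
  1-simplices (30): ab, ac, ad, af, ag, aj, bc, be, bg, bi, bj, cd, cf, cg, ci, de, dg, di, dj, eg, eh, ei, ej, fg, fh, fi, fj, hi, hj, ij
  2-simplices (20): abc, abj, acd, adg, afg, afj, bcg, beg, bei, bij, cdi, cfg, cfi, deg, dej, dij, ehi, ehj, fhi, fhj

so the chain groups are C_0 ≅ Z^10, C_1 ≅ Z^30, C_2 ≅ Z^20.

Boundary ∂_1: C_1 → C_0 maps an edge to its endpoints' difference, ∂[p,q] = q − p. For instance
  ∂de = e − d.
The resulting 10×30 matrix has rank 9, and its Smith normal form has invariant factors (1,1,1,1,1,1,1,1,1).

Boundary ∂_2: C_2 → C_1 acts by ∂[p,q,r] = [q,r] − [p,r] + [p,q]. For instance
  ∂dij = ij − dj + di,
  ∂beg = eg − bg + be.
The 30×20 boundary matrix has rank 20 and Smith normal form diag(1,1,1,1,1,1,1,1,1,1,1,1,1,1,1,1,1,1,1,2).

Reading off H_k = ker ∂_k / im ∂_{k+1}:

  H_0: rank C_0 − rank ∂_1 = 10 − 9 = 1, and the invariant factors of ∂_1 are all 1, so H_0 = Z.
  H_1: rank ker ∂_1 − rank ∂_2 = (30 − 9) − 20 = 1, and ∂_2 has invariant factor 2 > 1, so H_1 = Z ⊕ Z_2.
  H_2: rank ker ∂_2 − rank ∂_3 = (20 − 20) − 0 = 0, and there is no ∂_3, so H_2 = 0.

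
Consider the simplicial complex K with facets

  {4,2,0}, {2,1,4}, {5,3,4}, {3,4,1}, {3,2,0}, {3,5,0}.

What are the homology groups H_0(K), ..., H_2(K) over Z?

We work with the vertex ordering 0 < 1 < 2 < 3 < 4 < 5. The simplices of K, each written with vertices in increasing order, are:

  0-simplices (6): [0], [1], [2], [3], [4], [5]
  1-simplices (12): [0,2], [0,3], [0,4], [0,5], [1,2], [1,3], [1,4], [2,3], [2,4], [3,4], [3,5], [4,5]
  2-simplices (6): [0,2,3], [0,2,4], [0,3,5], [1,2,4], [1,3,4], [3,4,5]

so the chain groups are C_0 ≅ Z^6, C_1 ≅ Z^12, C_2 ≅ Z^6.

Boundary ∂_1: C_1 → C_0 maps an edge to its endpoints' difference, ∂[p,q] = q − p. For instance
  ∂[1,3] = [3] − [1].
As a 6×12 matrix over Z this has rank 5, with invariant factors (1,1,1,1,1).

Boundary ∂_2: C_2 → C_1 maps a triangle to the signed sum of its edges. For instance
  ∂[3,4,5] = [4,5] − [3,5] + [3,4],
  ∂[1,3,4] = [3,4] − [1,4] + [1,3].
The 12×6 boundary matrix has rank 6 and Smith normal form diag(1,1,1,1,1,1).

From H_k ≅ ker(∂_k) / im(∂_{k+1}) we obtain:

  H_0: rank C_0 − rank ∂_1 = 6 − 5 = 1, and the invariant factors of ∂_1 are all 1, so H_0 ≅ Z.
  H_1: rank ker ∂_1 − rank ∂_2 = (12 − 5) − 6 = 1, and the invariant factors of ∂_2 are all 1, so H_1 ≅ Z.
  H_2: rank ker ∂_2 − rank ∂_3 = (6 − 6) − 0 = 0, and there is no ∂_3, so H_2 ≅ 0.

H_0 = Z,  H_1 = Z,  H_2 = 0.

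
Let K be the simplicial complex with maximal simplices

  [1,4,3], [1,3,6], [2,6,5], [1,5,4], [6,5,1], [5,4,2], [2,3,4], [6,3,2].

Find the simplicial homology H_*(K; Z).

H_0 ≅ Z,  H_1 = 0,  H_2 ≅ Z.

Fix the vertex order 1 < 2 < 3 < 4 < 5 < 6 and write every simplex with vertices in increasing order. Then dim K = 2 and the simplices of K are:

  0-simplices (6): [1], [2], [3], [4], [5], [6]
  1-simplices (12): [1,3], [1,4], [1,5], [1,6], [2,3], [2,4], [2,5], [2,6], [3,4], [3,6], [4,5], [5,6]
  2-simplices (8): [1,3,4], [1,3,6], [1,4,5], [1,5,6], [2,3,4], [2,3,6], [2,4,5], [2,5,6]

so the chain groups are C_0 ≅ Z^6, C_1 ≅ Z^12, C_2 ≅ Z^8.

The boundary map ∂_1: C_1 → C_0 sends each edge [p,q] (with p < q) to q − p. For instance
  ∂[1,3] = [3] − [1].
This gives a 6×12 integer matrix of rank 5; reducing to Smith normal form yields diagonal entries (1,1,1,1,1).

The boundary map ∂_2: C_2 → C_1 acts by ∂[p,q,r] = [q,r] − [p,r] + [p,q]. For instance
  ∂[2,3,6] = [3,6] − [2,6] + [2,3],
  ∂[2,5,6] = [5,6] − [2,6] + [2,5].
As a 12×8 matrix over Z this has rank 7, with invariant factors (1,1,1,1,1,1,1).

Now H_k = ker ∂_k / im ∂_{k+1}, so:

  H_0: rank C_0 − rank ∂_1 = 6 − 5 = 1, and the invariant factors of ∂_1 are all 1, so H_0 ≅ Z.
  H_1: rank ker ∂_1 − rank ∂_2 = (12 − 5) − 7 = 0, and the invariant factors of ∂_2 are all 1, so H_1 ≅ 0.
  H_2: rank ker ∂_2 − rank ∂_3 = (8 − 7) − 0 = 1, and there is no ∂_3, so H_2 ≅ Z.

(K is a triangulation of the 2-sphere S^2.)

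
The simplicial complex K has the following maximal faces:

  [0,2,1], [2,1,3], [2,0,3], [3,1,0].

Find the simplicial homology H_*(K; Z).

H_0 = Z,  H_1 = 0,  H_2 = Z.

Fix the vertex order 0 < 1 < 2 < 3 and write every simplex with vertices in increasing order. Then dim K = 2 and the simplices of K are:

  0-simplices (4): [0], [1], [2], [3]
  1-simplices (6): [0,1], [0,2], [0,3], [1,2], [1,3], [2,3]
  2-simplices (4): [0,1,2], [0,1,3], [0,2,3], [1,2,3]

giving chain groups C_0 ≅ Z^4, C_1 ≅ Z^6, C_2 ≅ Z^4.

Boundary ∂_1: C_1 → C_0 sends each edge [p,q] (with p < q) to q − p.
The 4×6 boundary matrix has rank 3 and Smith normal form diag(1,1,1).

Boundary ∂_2: C_2 → C_1 sends each 2-simplex [p,q,r] to [q,r] − [p,r] + [p,q]. For instance
  ∂[1,2,3] = [2,3] − [1,3] + [1,2],
  ∂[0,2,3] = [2,3] − [0,3] + [0,2].
The resulting 6×4 matrix has rank 3, and its Smith normal form has invariant factors (1,1,1).

From H_k ≅ ker(∂_k) / im(∂_{k+1}) we obtain:

  H_0: rank C_0 − rank ∂_1 = 4 − 3 = 1, and the invariant factors of ∂_1 are all 1, so H_0 = Z.
  H_1: rank ker ∂_1 − rank ∂_2 = (6 − 3) − 3 = 0, and the invariant factors of ∂_2 are all 1, so H_1 = 0.
  H_2: rank ker ∂_2 − rank ∂_3 = (4 − 3) − 0 = 1, and there is no ∂_3, so H_2 = Z.

As a check, the Euler characteristic is 4 − 6 + 4 = 2, which agrees with 1 − 0 + 1 = 2.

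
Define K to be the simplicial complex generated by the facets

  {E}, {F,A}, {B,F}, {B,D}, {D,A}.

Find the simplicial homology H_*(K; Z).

H_0 ≅ Z^2,  H_1 ≅ Z.

Order the vertices as A < B < D < E < F. Listing each simplex with vertices in this order, K has dimension 1 with simplices:

  0-simplices (5): A, B, D, E, F
  1-simplices (4): AD, AF, BD, BF

giving chain groups C_0 ≅ Z^5, C_1 ≅ Z^4.

The boundary map ∂_1: C_1 → C_0 is given by ∂[p,q] = [q] − [p]. For instance
  ∂BD = D − B.
As a 5×4 matrix over Z this has rank 3, with invariant factors (1,1,1).

Computing H_k = (kernel of ∂_k) / (image of ∂_{k+1}):

  H_0: rank C_0 − rank ∂_1 = 5 − 3 = 2, and the invariant factors of ∂_1 are all 1, so H_0 = Z^2.
  H_1: rank ker ∂_1 − rank ∂_2 = (4 − 3) − 0 = 1, and there is no ∂_2, so H_1 = Z.

As a check, the Euler characteristic is 5 − 4 = 1, which agrees with 2 − 1 = 1.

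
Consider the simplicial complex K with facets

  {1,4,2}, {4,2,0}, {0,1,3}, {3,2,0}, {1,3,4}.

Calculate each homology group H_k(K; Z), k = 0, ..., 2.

Take the total order 0 < 1 < 2 < 3 < 4 on the vertex set. Then K (dimension 2) consists of the simplices:

  0-simplices (5): [0], [1], [2], [3], [4]
  1-simplices (10): [0,1], [0,2], [0,3], [0,4], [1,2], [1,3], [1,4], [2,3], [2,4], [3,4]
  2-simplices (5): [0,1,3], [0,2,3], [0,2,4], [1,2,4], [1,3,4]

giving chain groups C_0 ≅ Z^5, C_1 ≅ Z^10, C_2 ≅ Z^5.

∂_1: C_1 → C_0 sends each edge [p,q] (with p < q) to q − p. For instance
  ∂[0,4] = [4] − [0].
As a 5×10 matrix over Z this has rank 4, with invariant factors (1,1,1,1).

The boundary map ∂_2: C_2 → C_1 sends each 2-simplex [p,q,r] to [q,r] − [p,r] + [p,q]. For instance
  ∂[0,2,4] = [2,4] − [0,4] + [0,2],
  ∂[0,2,3] = [2,3] − [0,3] + [0,2].
As a 10×5 matrix over Z this has rank 5, with invariant factors (1,1,1,1,1).

From H_k ≅ ker(∂_k) / im(∂_{k+1}) we obtain:

  H_0: rank C_0 − rank ∂_1 = 5 − 4 = 1, and the invariant factors of ∂_1 are all 1, so H_0 ≅ Z.
  H_1: rank ker ∂_1 − rank ∂_2 = (10 − 4) − 5 = 1, and the invariant factors of ∂_2 are all 1, so H_1 ≅ Z.
  H_2: rank ker ∂_2 − rank ∂_3 = (5 − 5) − 0 = 0, and there is no ∂_3, so H_2 ≅ 0.

As a check, the Euler characteristic is 5 − 10 + 5 = 0, which agrees with 1 − 1 + 0 = 0.
(K is a triangulation of the Möbius band.)

H_0 = Z,  H_1 = Z,  H_2 = 0.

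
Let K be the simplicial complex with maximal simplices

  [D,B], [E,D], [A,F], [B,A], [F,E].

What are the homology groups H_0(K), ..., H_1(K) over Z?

H_0 ≅ Z,  H_1 ≅ Z.

Order the vertices as A < B < D < E < F. Listing each simplex with vertices in this order, K has dimension 1 with simplices:

  0-simplices (5): A, B, D, E, F
  1-simplices (5): AB, AF, BD, DE, EF

giving chain groups C_0 ≅ Z^5, C_1 ≅ Z^5.

Boundary ∂_1: C_1 → C_0 sends each edge [p,q] (with p < q) to q − p.
As a 5×5 matrix over Z this has rank 4, with invariant factors (1,1,1,1).

Computing H_k = (kernel of ∂_k) / (image of ∂_{k+1}):

  H_0: rank C_0 − rank ∂_1 = 5 − 4 = 1, and the invariant factors of ∂_1 are all 1, so H_0 ≅ Z.
  H_1: rank ker ∂_1 − rank ∂_2 = (5 − 4) − 0 = 1, and there is no ∂_2, so H_1 ≅ Z.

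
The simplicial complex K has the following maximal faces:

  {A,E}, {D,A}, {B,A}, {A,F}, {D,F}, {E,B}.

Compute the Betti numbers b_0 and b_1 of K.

K has 5 vertices, 6 edges.
rank ∂_0 = 0, rank ∂_1 = 4 ⇒ b_0 = 5 − 0 − 4 = 1; all invariant factors of ∂_1 are 1 so no torsion. So H_0 ≅ Z.
rank ∂_1 = 4, rank ∂_2 = 0 ⇒ b_1 = 6 − 4 − 0 = 2. So H_1 ≅ Z^2.

b_0 = 1, b_1 = 2.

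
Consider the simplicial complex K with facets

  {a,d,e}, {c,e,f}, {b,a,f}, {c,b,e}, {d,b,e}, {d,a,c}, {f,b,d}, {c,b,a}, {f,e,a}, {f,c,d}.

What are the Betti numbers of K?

b_0 = 1, b_1 = 0, b_2 = 0.

Take the total order a < b < c < d < e < f on the vertex set. Then K (dimension 2) consists of the simplices:

  0-simplices (6): a, b, c, d, e, f
  1-simplices (15): ab, ac, ad, ae, af, bc, bd, be, bf, cd, ce, cf, de, df, ef
  2-simplices (10): abc, abf, acd, ade, aef, bce, bde, bdf, cdf, cef

so the chain groups are C_0 ≅ Z^6, C_1 ≅ Z^15, C_2 ≅ Z^10.

The boundary map ∂_1: C_1 → C_0 maps an edge to its endpoints' difference, ∂[p,q] = q − p. For instance
  ∂bd = d − b.
The 6×15 boundary matrix has rank 5 and Smith normal form diag(1,1,1,1,1).

Boundary ∂_2: C_2 → C_1 acts by ∂[p,q,r] = [q,r] − [p,r] + [p,q]. For instance
  ∂bce = ce − be + bc,
  ∂acd = cd − ad + ac.
The resulting 15×10 matrix has rank 10, and its Smith normal form has invariant factors (1,1,1,1,1,1,1,1,1,2).

Now H_k = ker ∂_k / im ∂_{k+1}, so:

  H_0: rank C_0 − rank ∂_1 = 6 − 5 = 1, and the invariant factors of ∂_1 are all 1, so H_0 ≅ Z.
  H_1: rank ker ∂_1 − rank ∂_2 = (15 − 5) − 10 = 0, and ∂_2 has invariant factor 2 > 1, so H_1 ≅ Z_2.
  H_2: rank ker ∂_2 − rank ∂_3 = (10 − 10) − 0 = 0, and there is no ∂_3, so H_2 ≅ 0.

Hence the Betti numbers are b_0 = 1, b_1 = 0, b_2 = 0.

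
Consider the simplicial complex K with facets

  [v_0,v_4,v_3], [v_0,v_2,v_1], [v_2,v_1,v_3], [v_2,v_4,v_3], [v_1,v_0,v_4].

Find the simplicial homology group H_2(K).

H_2 ≅ 0.

Fix the vertex order v_0 < v_1 < v_2 < v_3 < v_4 and write every simplex with vertices in increasing order. Then dim K = 2 and the simplices of K are:

  0-simplices (5): [v_0], [v_1], [v_2], [v_3], [v_4]
  1-simplices (10): [v_0,v_1], [v_0,v_2], [v_0,v_3], [v_0,v_4], [v_1,v_2], [v_1,v_3], [v_1,v_4], [v_2,v_3], [v_2,v_4], [v_3,v_4]
  2-simplices (5): [v_0,v_1,v_2], [v_0,v_1,v_4], [v_0,v_3,v_4], [v_1,v_2,v_3], [v_2,v_3,v_4]

giving chain groups C_0 ≅ Z^5, C_1 ≅ Z^10, C_2 ≅ Z^5.

∂_1: C_1 → C_0 is given by ∂[p,q] = [q] − [p]. For instance
  ∂[v_0,v_4] = [v_4] − [v_0].
As a 5×10 matrix over Z this has rank 4, with invariant factors (1,1,1,1).

∂_2: C_2 → C_1 acts by ∂[p,q,r] = [q,r] − [p,r] + [p,q]. For instance
  ∂[v_2,v_3,v_4] = [v_3,v_4] − [v_2,v_4] + [v_2,v_3],
  ∂[v_0,v_3,v_4] = [v_3,v_4] − [v_0,v_4] + [v_0,v_3].
This gives a 10×5 integer matrix of rank 5; reducing to Smith normal form yields diagonal entries (1,1,1,1,1).

From H_k ≅ ker(∂_k) / im(∂_{k+1}) we obtain:

  H_2: rank ker ∂_2 − rank ∂_3 = (5 − 5) − 0 = 0, and there is no ∂_3, so H_2 ≅ 0.

(K is a triangulation of the Möbius band.)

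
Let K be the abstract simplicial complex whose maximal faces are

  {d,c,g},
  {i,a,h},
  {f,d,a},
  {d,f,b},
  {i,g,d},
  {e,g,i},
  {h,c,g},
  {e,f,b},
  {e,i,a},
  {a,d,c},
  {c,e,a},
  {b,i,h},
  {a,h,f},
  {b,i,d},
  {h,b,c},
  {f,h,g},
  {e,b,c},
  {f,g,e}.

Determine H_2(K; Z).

H_2 = Z.

We work with the vertex ordering a < b < c < d < e < f < g < h < i. The simplices of K, each written with vertices in increasing order, are:

  0-simplices (9): a, b, c, d, e, f, g, h, i
  1-simplices (27): ac, ad, ae, af, ah, ai, bc, bd, be, bf, bh, bi, cd, ce, cg, ch, df, dg, di, ef, eg, ei, fg, fh, gh, gi, hi
  2-simplices (18): acd, ace, adf, aei, afh, ahi, bce, bch, bdf, bdi, bef, bhi, cdg, cgh, dgi, efg, egi, fgh

so the chain groups are C_0 ≅ Z^9, C_1 ≅ Z^27, C_2 ≅ Z^18.

The boundary map ∂_1: C_1 → C_0 maps an edge to its endpoints' difference, ∂[p,q] = q − p.
The resulting 9×27 matrix has rank 8, and its Smith normal form has invariant factors (1,1,1,1,1,1,1,1).

∂_2: C_2 → C_1 maps a triangle to the signed sum of its edges. For instance
  ∂bhi = hi − bi + bh,
  ∂ahi = hi − ai + ah.
This gives a 27×18 integer matrix of rank 17; reducing to Smith normal form yields diagonal entries (1,1,1,1,1,1,1,1,1,1,1,1,1,1,1,1,1).

Computing H_k = (kernel of ∂_k) / (image of ∂_{k+1}):

  H_2: rank ker ∂_2 − rank ∂_3 = (18 − 17) − 0 = 1, and there is no ∂_3, so H_2 ≅ Z.

(K is a triangulation of the torus T^2.)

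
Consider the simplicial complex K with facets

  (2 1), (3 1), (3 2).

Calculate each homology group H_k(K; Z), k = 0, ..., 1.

H_0 ≅ Z,  H_1 ≅ Z.

Order the vertices as 1 < 2 < 3. Listing each simplex with vertices in this order, K has dimension 1 with simplices:

  0-simplices (3): [1], [2], [3]
  1-simplices (3): [1,2], [1,3], [2,3]

Hence C_0 ≅ Z^3, C_1 ≅ Z^3.

Boundary ∂_1: C_1 → C_0 sends each edge [p,q] (with p < q) to q − p. For instance
  ∂[1,2] = [2] − [1].
As a 3×3 matrix over Z this has rank 2, with invariant factors (1,1).

Reading off H_k = ker ∂_k / im ∂_{k+1}:

  H_0: rank C_0 − rank ∂_1 = 3 − 2 = 1, and the invariant factors of ∂_1 are all 1, so H_0 ≅ Z.
  H_1: rank ker ∂_1 − rank ∂_2 = (3 − 2) − 0 = 1, and there is no ∂_2, so H_1 ≅ Z.

(K is a triangulation of the circle S^1.)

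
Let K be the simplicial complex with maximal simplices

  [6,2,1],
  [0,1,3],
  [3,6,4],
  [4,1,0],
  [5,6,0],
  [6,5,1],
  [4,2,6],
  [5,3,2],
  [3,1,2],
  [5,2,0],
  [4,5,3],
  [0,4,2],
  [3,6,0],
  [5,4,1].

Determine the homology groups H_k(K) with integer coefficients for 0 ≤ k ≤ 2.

Order the vertices as 0 < 1 < 2 < 3 < 4 < 5 < 6. Listing each simplex with vertices in this order, K has dimension 2 with simplices:

  0-simplices (7): [0], [1], [2], [3], [4], [5], [6]
  1-simplices (21): [0,1], [0,2], [0,3], [0,4], [0,5], [0,6], [1,2], [1,3], [1,4], [1,5], [1,6], [2,3], [2,4], [2,5], [2,6], [3,4], [3,5], [3,6], [4,5], [4,6], [5,6]
  2-simplices (14): [0,1,3], [0,1,4], [0,2,4], [0,2,5], [0,3,6], [0,5,6], [1,2,3], [1,2,6], [1,4,5], [1,5,6], [2,3,5], [2,4,6], [3,4,5], [3,4,6]

Hence C_0 ≅ Z^7, C_1 ≅ Z^21, C_2 ≅ Z^14.

The boundary map ∂_1: C_1 → C_0 is given by ∂[p,q] = [q] − [p].
As a 7×21 matrix over Z this has rank 6, with invariant factors (1,1,1,1,1,1).

Boundary ∂_2: C_2 → C_1 maps a triangle to the signed sum of its edges. For instance
  ∂[0,5,6] = [5,6] − [0,6] + [0,5],
  ∂[3,4,5] = [4,5] − [3,5] + [3,4].
The 21×14 boundary matrix has rank 13 and Smith normal form diag(1,1,1,1,1,1,1,1,1,1,1,1,1).

Reading off H_k = ker ∂_k / im ∂_{k+1}:

  H_0: rank C_0 − rank ∂_1 = 7 − 6 = 1, and the invariant factors of ∂_1 are all 1, so H_0 ≅ Z.
  H_1: rank ker ∂_1 − rank ∂_2 = (21 − 6) − 13 = 2, and the invariant factors of ∂_2 are all 1, so H_1 ≅ Z^2.
  H_2: rank ker ∂_2 − rank ∂_3 = (14 − 13) − 0 = 1, and there is no ∂_3, so H_2 ≅ Z.

As a check, the Euler characteristic is 7 − 21 + 14 = 0, which agrees with 1 − 2 + 1 = 0.

H_0 ≅ Z,  H_1 ≅ Z^2,  H_2 ≅ Z.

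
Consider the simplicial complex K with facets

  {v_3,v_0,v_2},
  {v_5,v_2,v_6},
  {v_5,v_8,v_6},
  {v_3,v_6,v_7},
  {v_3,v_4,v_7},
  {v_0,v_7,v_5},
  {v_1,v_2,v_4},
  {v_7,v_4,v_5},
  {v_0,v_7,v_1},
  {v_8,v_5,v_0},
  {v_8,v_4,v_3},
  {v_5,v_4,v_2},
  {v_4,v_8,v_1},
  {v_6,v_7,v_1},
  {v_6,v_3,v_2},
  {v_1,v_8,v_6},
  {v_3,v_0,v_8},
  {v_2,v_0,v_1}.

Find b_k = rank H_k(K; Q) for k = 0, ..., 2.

b_0 = 1, b_1 = 2, b_2 = 1.

We work with the vertex ordering v_0 < v_1 < v_2 < v_3 < v_4 < v_5 < v_6 < v_7 < v_8. The simplices of K, each written with vertices in increasing order, are:

  0-simplices (9): [v_0], [v_1], [v_2], [v_3], [v_4], [v_5], [v_6], [v_7], [v_8]
  1-simplices (27): (27 of them)
  2-simplices (18): (18 of them)

so the chain groups are C_0 ≅ Z^9, C_1 ≅ Z^27, C_2 ≅ Z^18.

∂_1: C_1 → C_0 maps an edge to its endpoints' difference, ∂[p,q] = q − p. For instance
  ∂[v_4,v_8] = [v_8] − [v_4].
The resulting 9×27 matrix has rank 8, and its Smith normal form has invariant factors (1,1,1,1,1,1,1,1).

Boundary ∂_2: C_2 → C_1 sends each 2-simplex [p,q,r] to [q,r] − [p,r] + [p,q]. For instance
  ∂[v_0,v_2,v_3] = [v_2,v_3] − [v_0,v_3] + [v_0,v_2],
  ∂[v_0,v_1,v_7] = [v_1,v_7] − [v_0,v_7] + [v_0,v_1].
The 27×18 boundary matrix has rank 17 and Smith normal form diag(1,1,1,1,1,1,1,1,1,1,1,1,1,1,1,1,1).

From H_k ≅ ker(∂_k) / im(∂_{k+1}) we obtain:

  H_0: rank C_0 − rank ∂_1 = 9 − 8 = 1, and the invariant factors of ∂_1 are all 1, so H_0 = Z.
  H_1: rank ker ∂_1 − rank ∂_2 = (27 − 8) − 17 = 2, and the invariant factors of ∂_2 are all 1, so H_1 = Z^2.
  H_2: rank ker ∂_2 − rank ∂_3 = (18 − 17) − 0 = 1, and there is no ∂_3, so H_2 = Z.

As a check, the Euler characteristic is 9 − 27 + 18 = 0, which agrees with 1 − 2 + 1 = 0.

Hence the Betti numbers are b_0 = 1, b_1 = 2, b_2 = 1.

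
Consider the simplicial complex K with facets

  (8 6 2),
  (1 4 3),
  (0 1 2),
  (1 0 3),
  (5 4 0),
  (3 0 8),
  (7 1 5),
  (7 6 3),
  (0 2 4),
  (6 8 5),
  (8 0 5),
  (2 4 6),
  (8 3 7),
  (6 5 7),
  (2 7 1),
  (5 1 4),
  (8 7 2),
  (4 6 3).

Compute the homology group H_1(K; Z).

Fix the vertex order 0 < 1 < 2 < 3 < 4 < 5 < 6 < 7 < 8 and write every simplex with vertices in increasing order. Then dim K = 2 and the simplices of K are:

  0-simplices (9): [0], [1], [2], [3], [4], [5], [6], [7], [8]
  1-simplices (27): (27 of them)
  2-simplices (18): [0,1,2], [0,1,3], [0,2,4], [0,3,8], [0,4,5], [0,5,8], [1,2,7], [1,3,4], [1,4,5], [1,5,7], [2,4,6], [2,6,8], [2,7,8], [3,4,6], [3,6,7], [3,7,8], [5,6,7], [5,6,8]

Hence C_0 ≅ Z^9, C_1 ≅ Z^27, C_2 ≅ Z^18.

Boundary ∂_1: C_1 → C_0 maps an edge to its endpoints' difference, ∂[p,q] = q − p. For instance
  ∂[5,6] = [6] − [5].
The 9×27 boundary matrix has rank 8 and Smith normal form diag(1,1,1,1,1,1,1,1).

The boundary map ∂_2: C_2 → C_1 maps a triangle to the signed sum of its edges. For instance
  ∂[0,1,2] = [1,2] − [0,2] + [0,1],
  ∂[1,3,4] = [3,4] − [1,4] + [1,3].
The 27×18 boundary matrix has rank 18 and Smith normal form diag(1,1,1,1,1,1,1,1,1,1,1,1,1,1,1,1,1,2).

Computing H_k = (kernel of ∂_k) / (image of ∂_{k+1}):

  H_1: rank ker ∂_1 − rank ∂_2 = (27 − 8) − 18 = 1, and ∂_2 has invariant factor 2 > 1, so H_1 = Z ⊕ Z/2Z.

H_1 = Z ⊕ Z/2Z.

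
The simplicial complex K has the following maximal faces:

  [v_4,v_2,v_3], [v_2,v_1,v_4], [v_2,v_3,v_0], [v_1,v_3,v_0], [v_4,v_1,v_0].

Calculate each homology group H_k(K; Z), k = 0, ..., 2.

H_0 ≅ Z,  H_1 ≅ Z,  H_2 = 0.

We work with the vertex ordering v_0 < v_1 < v_2 < v_3 < v_4. The simplices of K, each written with vertices in increasing order, are:

  0-simplices (5): [v_0], [v_1], [v_2], [v_3], [v_4]
  1-simplices (10): [v_0,v_1], [v_0,v_2], [v_0,v_3], [v_0,v_4], [v_1,v_2], [v_1,v_3], [v_1,v_4], [v_2,v_3], [v_2,v_4], [v_3,v_4]
  2-simplices (5): [v_0,v_1,v_3], [v_0,v_1,v_4], [v_0,v_2,v_3], [v_1,v_2,v_4], [v_2,v_3,v_4]

Hence C_0 ≅ Z^5, C_1 ≅ Z^10, C_2 ≅ Z^5.

∂_1: C_1 → C_0 is given by ∂[p,q] = [q] − [p]. For instance
  ∂[v_1,v_4] = [v_4] − [v_1].
The 5×10 boundary matrix has rank 4 and Smith normal form diag(1,1,1,1).

The boundary map ∂_2: C_2 → C_1 sends each 2-simplex [p,q,r] to [q,r] − [p,r] + [p,q]. For instance
  ∂[v_0,v_1,v_3] = [v_1,v_3] − [v_0,v_3] + [v_0,v_1],
  ∂[v_0,v_2,v_3] = [v_2,v_3] − [v_0,v_3] + [v_0,v_2].
This gives a 10×5 integer matrix of rank 5; reducing to Smith normal form yields diagonal entries (1,1,1,1,1).

Computing H_k = (kernel of ∂_k) / (image of ∂_{k+1}):

  H_0: rank C_0 − rank ∂_1 = 5 − 4 = 1, and the invariant factors of ∂_1 are all 1, so H_0 = Z.
  H_1: rank ker ∂_1 − rank ∂_2 = (10 − 4) − 5 = 1, and the invariant factors of ∂_2 are all 1, so H_1 = Z.
  H_2: rank ker ∂_2 − rank ∂_3 = (5 − 5) − 0 = 0, and there is no ∂_3, so H_2 = 0.

As a check, the Euler characteristic is 5 − 10 + 5 = 0, which agrees with 1 − 1 + 0 = 0.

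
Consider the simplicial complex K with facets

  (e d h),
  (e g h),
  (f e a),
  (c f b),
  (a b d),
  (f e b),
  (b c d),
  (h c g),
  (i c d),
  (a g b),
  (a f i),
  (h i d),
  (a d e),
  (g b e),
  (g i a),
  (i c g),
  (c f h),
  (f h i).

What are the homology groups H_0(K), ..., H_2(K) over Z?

We work with the vertex ordering a < b < c < d < e < f < g < h < i. The simplices of K, each written with vertices in increasing order, are:

  0-simplices (9): a, b, c, d, e, f, g, h, i
  1-simplices (27): ab, ad, ae, af, ag, ai, bc, bd, be, bf, bg, cd, cf, cg, ch, ci, de, dh, di, ef, eg, eh, fh, fi, gh, gi, hi
  2-simplices (18): abd, abg, ade, aef, afi, agi, bcd, bcf, bef, beg, cdi, cfh, cgh, cgi, deh, dhi, egh, fhi

giving chain groups C_0 ≅ Z^9, C_1 ≅ Z^27, C_2 ≅ Z^18.

The boundary map ∂_1: C_1 → C_0 is given by ∂[p,q] = [q] − [p]. For instance
  ∂eh = h − e.
The resulting 9×27 matrix has rank 8, and its Smith normal form has invariant factors (1,1,1,1,1,1,1,1).

Boundary ∂_2: C_2 → C_1 sends each 2-simplex [p,q,r] to [q,r] − [p,r] + [p,q]. For instance
  ∂bef = ef − bf + be,
  ∂abg = bg − ag + ab.
As a 27×18 matrix over Z this has rank 18, with invariant factors (1,1,1,1,1,1,1,1,1,1,1,1,1,1,1,1,1,2).

Computing H_k = (kernel of ∂_k) / (image of ∂_{k+1}):

  H_0: rank C_0 − rank ∂_1 = 9 − 8 = 1, and the invariant factors of ∂_1 are all 1, so H_0 = Z.
  H_1: rank ker ∂_1 − rank ∂_2 = (27 − 8) − 18 = 1, and ∂_2 has invariant factor 2 > 1, so H_1 = Z ⊕ Z/2.
  H_2: rank ker ∂_2 − rank ∂_3 = (18 − 18) − 0 = 0, and there is no ∂_3, so H_2 = 0.

As a check, the Euler characteristic is 9 − 27 + 18 = 0, which agrees with 1 − 1 + 0 = 0.
(K is a triangulation of the Klein bottle.)

H_0 = Z,  H_1 = Z ⊕ Z/2,  H_2 = 0.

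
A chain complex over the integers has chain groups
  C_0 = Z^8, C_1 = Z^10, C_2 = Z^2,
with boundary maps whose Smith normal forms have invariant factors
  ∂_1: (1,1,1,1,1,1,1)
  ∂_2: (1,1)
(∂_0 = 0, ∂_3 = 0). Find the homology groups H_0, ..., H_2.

H_0: b_0 = 8 − 0 − 7 = 1; torsion from ∂_1 factors > 1: none. So H_0 = Z.
H_1: b_1 = 10 − 7 − 2 = 1; torsion from ∂_2 factors > 1: none. So H_1 = Z.
H_2: b_2 = 2 − 2 − 0 = 0; torsion from ∂_3 factors > 1: none. So H_2 = 0.

H_0 = Z,  H_1 = Z,  H_2 = 0.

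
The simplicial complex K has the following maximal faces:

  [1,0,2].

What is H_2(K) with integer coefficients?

H_2 ≅ 0.

K has 3 vertices, 3 edges, 1 triangle.
rank ∂_2 = 1, rank ∂_3 = 0 ⇒ b_2 = 1 − 1 − 0 = 0. So H_2 = 0.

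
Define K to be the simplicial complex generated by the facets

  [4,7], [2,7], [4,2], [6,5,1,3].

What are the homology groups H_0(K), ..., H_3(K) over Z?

H_0 ≅ Z^2,  H_1 ≅ Z,  H_2 = 0,  H_3 = 0.

Take the total order 1 < 2 < 3 < 4 < 5 < 6 < 7 on the vertex set. Then K (dimension 3) consists of the simplices:

  0-simplices (7): [1], [2], [3], [4], [5], [6], [7]
  1-simplices (9): [1,3], [1,5], [1,6], [2,4], [2,7], [3,5], [3,6], [4,7], [5,6]
  2-simplices (4): [1,3,5], [1,3,6], [1,5,6], [3,5,6]
  3-simplices (1): [1,3,5,6]

giving chain groups C_0 ≅ Z^7, C_1 ≅ Z^9, C_2 ≅ Z^4, C_3 ≅ Z^1.

Boundary ∂_1: C_1 → C_0 is given by ∂[p,q] = [q] − [p].
The 7×9 boundary matrix has rank 5 and Smith normal form diag(1,1,1,1,1).

Boundary ∂_2: C_2 → C_1 sends each 2-simplex [p,q,r] to [q,r] − [p,r] + [p,q]. For instance
  ∂[3,5,6] = [5,6] − [3,6] + [3,5],
  ∂[1,3,5] = [3,5] − [1,5] + [1,3].
The resulting 9×4 matrix has rank 3, and its Smith normal form has invariant factors (1,1,1).

The boundary map ∂_3: C_3 → C_2 sends each 3-simplex σ to the alternating sum Σ_i (−1)^i (σ with its i-th vertex removed). For instance
  ∂[1,3,5,6] = [3,5,6] − [1,5,6] + [1,3,6] − [1,3,5].
The resulting 4×1 matrix has rank 1, and its Smith normal form has invariant factors (1).

Now H_k = ker ∂_k / im ∂_{k+1}, so:

  H_0: rank C_0 − rank ∂_1 = 7 − 5 = 2, and the invariant factors of ∂_1 are all 1, so H_0 = Z^2.
  H_1: rank ker ∂_1 − rank ∂_2 = (9 − 5) − 3 = 1, and the invariant factors of ∂_2 are all 1, so H_1 = Z.
  H_2: rank ker ∂_2 − rank ∂_3 = (4 − 3) − 1 = 0, and the invariant factors of ∂_3 are all 1, so H_2 = 0.
  H_3: rank ker ∂_3 − rank ∂_4 = (1 − 1) − 0 = 0, and there is no ∂_4, so H_3 = 0.

As a check, the Euler characteristic is 7 − 9 + 4 − 1 = 1, which agrees with 2 − 1 + 0 − 0 = 1.
(K is a triangulation of the disjoint union of the 3-simplex and the circle S^1.)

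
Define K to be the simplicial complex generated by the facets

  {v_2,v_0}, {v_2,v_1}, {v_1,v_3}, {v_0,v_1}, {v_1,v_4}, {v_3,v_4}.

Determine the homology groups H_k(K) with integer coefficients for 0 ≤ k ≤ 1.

Fix the vertex order v_0 < v_1 < v_2 < v_3 < v_4 and write every simplex with vertices in increasing order. Then dim K = 1 and the simplices of K are:

  0-simplices (5): [v_0], [v_1], [v_2], [v_3], [v_4]
  1-simplices (6): [v_0,v_1], [v_0,v_2], [v_1,v_2], [v_1,v_3], [v_1,v_4], [v_3,v_4]

so the chain groups are C_0 ≅ Z^5, C_1 ≅ Z^6.

The boundary map ∂_1: C_1 → C_0 sends each edge [p,q] (with p < q) to q − p.
The 5×6 boundary matrix has rank 4 and Smith normal form diag(1,1,1,1).

Reading off H_k = ker ∂_k / im ∂_{k+1}:

  H_0: rank C_0 − rank ∂_1 = 5 − 4 = 1, and the invariant factors of ∂_1 are all 1, so H_0 = Z.
  H_1: rank ker ∂_1 − rank ∂_2 = (6 − 4) − 0 = 2, and there is no ∂_2, so H_1 = Z^2.

As a check, the Euler characteristic is 5 − 6 = -1, which agrees with 1 − 2 = -1.

H_0 = Z,  H_1 = Z^2.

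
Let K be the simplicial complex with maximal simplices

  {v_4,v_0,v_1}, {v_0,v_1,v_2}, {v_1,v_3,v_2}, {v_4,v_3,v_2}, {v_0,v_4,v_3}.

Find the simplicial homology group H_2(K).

We work with the vertex ordering v_0 < v_1 < v_2 < v_3 < v_4. The simplices of K, each written with vertices in increasing order, are:

  0-simplices (5): [v_0], [v_1], [v_2], [v_3], [v_4]
  1-simplices (10): [v_0,v_1], [v_0,v_2], [v_0,v_3], [v_0,v_4], [v_1,v_2], [v_1,v_3], [v_1,v_4], [v_2,v_3], [v_2,v_4], [v_3,v_4]
  2-simplices (5): [v_0,v_1,v_2], [v_0,v_1,v_4], [v_0,v_3,v_4], [v_1,v_2,v_3], [v_2,v_3,v_4]

giving chain groups C_0 ≅ Z^5, C_1 ≅ Z^10, C_2 ≅ Z^5.

∂_1: C_1 → C_0 maps an edge to its endpoints' difference, ∂[p,q] = q − p.
The resulting 5×10 matrix has rank 4, and its Smith normal form has invariant factors (1,1,1,1).

∂_2: C_2 → C_1 acts by ∂[p,q,r] = [q,r] − [p,r] + [p,q]. For instance
  ∂[v_0,v_1,v_2] = [v_1,v_2] − [v_0,v_2] + [v_0,v_1],
  ∂[v_2,v_3,v_4] = [v_3,v_4] − [v_2,v_4] + [v_2,v_3].
This gives a 10×5 integer matrix of rank 5; reducing to Smith normal form yields diagonal entries (1,1,1,1,1).

Computing H_k = (kernel of ∂_k) / (image of ∂_{k+1}):

  H_2: rank ker ∂_2 − rank ∂_3 = (5 − 5) − 0 = 0, and there is no ∂_3, so H_2 ≅ 0.

H_2 ≅ 0.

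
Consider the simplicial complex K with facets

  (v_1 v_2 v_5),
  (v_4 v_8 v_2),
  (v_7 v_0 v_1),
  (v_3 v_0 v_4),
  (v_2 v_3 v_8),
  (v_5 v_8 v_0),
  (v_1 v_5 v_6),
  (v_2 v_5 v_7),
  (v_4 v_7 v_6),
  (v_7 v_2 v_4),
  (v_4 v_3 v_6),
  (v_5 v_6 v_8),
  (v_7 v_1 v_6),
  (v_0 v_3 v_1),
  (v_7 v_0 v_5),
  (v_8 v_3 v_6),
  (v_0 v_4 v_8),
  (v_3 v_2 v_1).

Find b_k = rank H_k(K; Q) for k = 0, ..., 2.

Order the vertices as v_0 < v_1 < v_2 < v_3 < v_4 < v_5 < v_6 < v_7 < v_8. Listing each simplex with vertices in this order, K has dimension 2 with simplices:

  0-simplices (9): [v_0], [v_1], [v_2], [v_3], [v_4], [v_5], [v_6], [v_7], [v_8]
  1-simplices (27): (27 of them)
  2-simplices (18): (18 of them)

Hence C_0 ≅ Z^9, C_1 ≅ Z^27, C_2 ≅ Z^18.

Boundary ∂_1: C_1 → C_0 sends each edge [p,q] (with p < q) to q − p. For instance
  ∂[v_0,v_7] = [v_7] − [v_0].
The 9×27 boundary matrix has rank 8 and Smith normal form diag(1,1,1,1,1,1,1,1).

Boundary ∂_2: C_2 → C_1 acts by ∂[p,q,r] = [q,r] − [p,r] + [p,q]. For instance
  ∂[v_0,v_4,v_8] = [v_4,v_8] − [v_0,v_8] + [v_0,v_4],
  ∂[v_2,v_3,v_8] = [v_3,v_8] − [v_2,v_8] + [v_2,v_3].
The resulting 27×18 matrix has rank 18, and its Smith normal form has invariant factors (1,1,1,1,1,1,1,1,1,1,1,1,1,1,1,1,1,2).

From H_k ≅ ker(∂_k) / im(∂_{k+1}) we obtain:

  H_0: rank C_0 − rank ∂_1 = 9 − 8 = 1, and the invariant factors of ∂_1 are all 1, so H_0 = Z.
  H_1: rank ker ∂_1 − rank ∂_2 = (27 − 8) − 18 = 1, and ∂_2 has invariant factor 2 > 1, so H_1 = Z ⊕ Z/2.
  H_2: rank ker ∂_2 − rank ∂_3 = (18 − 18) − 0 = 0, and there is no ∂_3, so H_2 = 0.

(K is a triangulation of the Klein bottle.)

Hence the Betti numbers are b_0 = 1, b_1 = 1, b_2 = 0.

b_0 = 1, b_1 = 1, b_2 = 0.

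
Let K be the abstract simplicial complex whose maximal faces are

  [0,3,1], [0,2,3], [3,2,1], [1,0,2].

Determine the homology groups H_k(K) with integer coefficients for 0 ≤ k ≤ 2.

We work with the vertex ordering 0 < 1 < 2 < 3. The simplices of K, each written with vertices in increasing order, are:

  0-simplices (4): [0], [1], [2], [3]
  1-simplices (6): [0,1], [0,2], [0,3], [1,2], [1,3], [2,3]
  2-simplices (4): [0,1,2], [0,1,3], [0,2,3], [1,2,3]

Hence C_0 ≅ Z^4, C_1 ≅ Z^6, C_2 ≅ Z^4.

∂_1: C_1 → C_0 maps an edge to its endpoints' difference, ∂[p,q] = q − p.
The 4×6 boundary matrix has rank 3 and Smith normal form diag(1,1,1).

∂_2: C_2 → C_1 acts by ∂[p,q,r] = [q,r] − [p,r] + [p,q]. For instance
  ∂[0,1,3] = [1,3] − [0,3] + [0,1],
  ∂[0,1,2] = [1,2] − [0,2] + [0,1].
As a 6×4 matrix over Z this has rank 3, with invariant factors (1,1,1).

From H_k ≅ ker(∂_k) / im(∂_{k+1}) we obtain:

  H_0: rank C_0 − rank ∂_1 = 4 − 3 = 1, and the invariant factors of ∂_1 are all 1, so H_0 = Z.
  H_1: rank ker ∂_1 − rank ∂_2 = (6 − 3) − 3 = 0, and the invariant factors of ∂_2 are all 1, so H_1 = 0.
  H_2: rank ker ∂_2 − rank ∂_3 = (4 − 3) − 0 = 1, and there is no ∂_3, so H_2 = Z.

H_0 ≅ Z,  H_1 = 0,  H_2 ≅ Z.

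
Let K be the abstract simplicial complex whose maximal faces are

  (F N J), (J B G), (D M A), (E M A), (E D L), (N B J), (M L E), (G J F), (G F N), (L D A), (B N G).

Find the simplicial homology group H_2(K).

K has 10 vertices, 19 edges, 11 triangles.
rank ∂_2 = 10, rank ∂_3 = 0 ⇒ b_2 = 11 − 10 − 0 = 1. So H_2 = Z.

H_2 ≅ Z.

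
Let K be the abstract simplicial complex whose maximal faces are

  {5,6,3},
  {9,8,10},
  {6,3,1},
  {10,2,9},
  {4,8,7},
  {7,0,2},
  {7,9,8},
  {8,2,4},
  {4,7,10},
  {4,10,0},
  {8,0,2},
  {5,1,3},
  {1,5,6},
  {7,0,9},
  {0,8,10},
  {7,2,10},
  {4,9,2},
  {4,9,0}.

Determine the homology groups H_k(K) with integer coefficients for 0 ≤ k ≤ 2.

H_0 ≅ Z^2,  H_1 ≅ Z^2,  H_2 ≅ Z^2.

Fix the vertex order 0 < 1 < 2 < 3 < 4 < 5 < 6 < 7 < 8 < 9 < 10 and write every simplex with vertices in increasing order. Then dim K = 2 and the simplices of K are:

  0-simplices (11): [0], [1], [2], [3], [4], [5], [6], [7], [8], [9], [10]
  1-simplices (27): (27 of them)
  2-simplices (18): (18 of them)

giving chain groups C_0 ≅ Z^11, C_1 ≅ Z^27, C_2 ≅ Z^18.

∂_1: C_1 → C_0 sends each edge [p,q] (with p < q) to q − p.
This gives a 11×27 integer matrix of rank 9; reducing to Smith normal form yields diagonal entries (1,1,1,1,1,1,1,1,1).

∂_2: C_2 → C_1 acts by ∂[p,q,r] = [q,r] − [p,r] + [p,q]. For instance
  ∂[2,4,9] = [4,9] − [2,9] + [2,4],
  ∂[3,5,6] = [5,6] − [3,6] + [3,5].
This gives a 27×18 integer matrix of rank 16; reducing to Smith normal form yields diagonal entries (1,1,1,1,1,1,1,1,1,1,1,1,1,1,1,1).

Now H_k = ker ∂_k / im ∂_{k+1}, so:

  H_0: rank C_0 − rank ∂_1 = 11 − 9 = 2, and the invariant factors of ∂_1 are all 1, so H_0 = Z^2.
  H_1: rank ker ∂_1 − rank ∂_2 = (27 − 9) − 16 = 2, and the invariant factors of ∂_2 are all 1, so H_1 = Z^2.
  H_2: rank ker ∂_2 − rank ∂_3 = (18 − 16) − 0 = 2, and there is no ∂_3, so H_2 = Z^2.

(K is a triangulation of the disjoint union of the 2-sphere S^2 and the torus T^2.)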